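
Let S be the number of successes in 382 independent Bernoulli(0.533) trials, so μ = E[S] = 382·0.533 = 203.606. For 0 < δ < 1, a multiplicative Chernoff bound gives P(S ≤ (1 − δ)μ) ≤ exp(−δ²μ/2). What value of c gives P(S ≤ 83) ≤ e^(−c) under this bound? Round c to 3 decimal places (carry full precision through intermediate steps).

Write 83 = (1 − δ)μ, so δ = 1 − 83/203.606 = 0.5923499…
Then the exponent is δ²μ/2 = (μ − 83)²/(2μ) = 35.720478.

35.720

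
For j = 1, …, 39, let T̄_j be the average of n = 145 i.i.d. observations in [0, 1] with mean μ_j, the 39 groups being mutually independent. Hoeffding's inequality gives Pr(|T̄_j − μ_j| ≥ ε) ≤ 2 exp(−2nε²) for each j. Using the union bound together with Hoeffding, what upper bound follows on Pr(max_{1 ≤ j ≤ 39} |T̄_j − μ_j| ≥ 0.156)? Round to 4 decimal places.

Per-experiment Hoeffding bound: 2·exp(−2·145·0.156²) = 2·exp(−7.05744) = 0.001722.
Union bound over 39 events: 39·0.001722 = 0.06716.

0.0672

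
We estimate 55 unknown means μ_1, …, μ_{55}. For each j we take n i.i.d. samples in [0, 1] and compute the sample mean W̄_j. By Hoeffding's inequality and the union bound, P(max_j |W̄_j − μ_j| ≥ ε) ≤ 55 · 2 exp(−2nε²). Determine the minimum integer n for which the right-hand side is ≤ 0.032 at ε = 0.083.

591

Need 2·55·exp(−2nε²) ≤ 0.032, i.e. exp(−2nε²) ≤ 0.032/110.
So 2nε² ≥ ln(110/0.032) = 8.142500.
Hence n ≥ 8.142500/(2·0.083²) = 590.978.
The smallest integer n is 591.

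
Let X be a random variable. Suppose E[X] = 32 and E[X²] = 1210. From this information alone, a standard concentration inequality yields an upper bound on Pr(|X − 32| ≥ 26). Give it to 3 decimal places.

The first two moments determine the variance, so Chebyshev's inequality is the sharpest standard bound available.
Var(X) = E[X²] − (E[X])² = 1210 − 1024 = 186.
Chebyshev's inequality: Pr(|X − μ| ≥ t) ≤ Var(X)/t² = 186/676 = 0.2751.

0.275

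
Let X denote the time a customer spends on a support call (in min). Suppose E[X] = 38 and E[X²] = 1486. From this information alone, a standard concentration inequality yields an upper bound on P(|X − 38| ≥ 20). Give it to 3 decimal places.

The first two moments determine the variance, so Chebyshev's inequality is the sharpest standard bound available.
Var(X) = E[X²] − (E[X])² = 1486 − 1444 = 42.
Chebyshev's inequality: P(|X − μ| ≥ t) ≤ Var(X)/t² = 42/400 = 0.1050.

0.105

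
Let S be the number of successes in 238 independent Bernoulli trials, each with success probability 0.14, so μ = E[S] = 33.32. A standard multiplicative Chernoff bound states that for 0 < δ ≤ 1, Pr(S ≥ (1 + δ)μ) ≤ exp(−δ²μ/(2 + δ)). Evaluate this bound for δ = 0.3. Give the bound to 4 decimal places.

0.2715

Exponent = δ²μ/(2 + δ) = 0.3²·33.32/2.3 = 1.3038.
Bound = exp(−1.3038) = 0.27149.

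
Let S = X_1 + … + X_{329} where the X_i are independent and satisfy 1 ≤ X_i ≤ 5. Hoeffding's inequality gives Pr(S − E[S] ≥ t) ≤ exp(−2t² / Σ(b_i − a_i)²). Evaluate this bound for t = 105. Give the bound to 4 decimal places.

0.0152

Σ(b_i − a_i)² = 329·(4)² = 5264.
Exponent = 2·105²/5264 = 4.1888.
Bound = exp(−4.1888) = 0.01516.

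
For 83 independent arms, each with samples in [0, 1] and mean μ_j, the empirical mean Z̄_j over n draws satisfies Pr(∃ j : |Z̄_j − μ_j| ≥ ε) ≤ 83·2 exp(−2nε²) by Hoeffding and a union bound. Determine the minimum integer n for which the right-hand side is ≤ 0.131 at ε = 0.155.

Need 2·83·exp(−2nε²) ≤ 0.131, i.e. exp(−2nε²) ≤ 0.131/166.
So 2nε² ≥ ln(166/0.131) = 7.144546.
Hence n ≥ 7.144546/(2·0.155²) = 148.690.
The smallest integer n is 149.

149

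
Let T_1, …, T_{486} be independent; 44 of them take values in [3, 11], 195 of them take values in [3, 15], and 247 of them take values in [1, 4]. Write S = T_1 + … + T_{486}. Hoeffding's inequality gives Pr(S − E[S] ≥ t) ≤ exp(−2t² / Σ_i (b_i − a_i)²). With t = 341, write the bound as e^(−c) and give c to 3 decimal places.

7.022

Σ(b_i − a_i)² = 44·8² + 195·12² + 247·3² = 33119.
c = 2t² / 33119 = 2·341² / 33119 = 7.0220.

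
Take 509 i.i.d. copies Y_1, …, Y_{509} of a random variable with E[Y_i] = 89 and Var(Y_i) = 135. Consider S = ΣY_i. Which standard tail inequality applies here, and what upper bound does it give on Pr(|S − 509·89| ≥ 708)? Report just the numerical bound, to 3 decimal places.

With mean and variance of each term known, Chebyshev's inequality bounds the deviation of the sum (or sample mean).
Var(S) = n·Var(Y_i) = 509·135 = 68715.
Chebyshev: Pr(|S − 509·89| ≥ 708) ≤ Var(S)/708² = 68715/501264 = 0.1371.

0.137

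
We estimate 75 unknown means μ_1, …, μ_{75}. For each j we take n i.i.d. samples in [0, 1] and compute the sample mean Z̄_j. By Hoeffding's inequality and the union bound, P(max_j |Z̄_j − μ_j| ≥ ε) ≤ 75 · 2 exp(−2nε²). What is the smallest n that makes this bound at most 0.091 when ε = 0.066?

Need 2·75·exp(−2nε²) ≤ 0.091, i.e. exp(−2nε²) ≤ 0.091/150.
So 2nε² ≥ ln(150/0.091) = 7.407531.
Hence n ≥ 7.407531/(2·0.066²) = 850.268.
The smallest integer n is 851.

851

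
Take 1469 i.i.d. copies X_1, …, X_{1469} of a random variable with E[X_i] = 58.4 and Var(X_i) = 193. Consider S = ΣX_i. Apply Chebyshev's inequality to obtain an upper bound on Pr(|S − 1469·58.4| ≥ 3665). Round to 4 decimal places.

0.0211

Var(S) = n·Var(X_i) = 1469·193 = 283517.
Chebyshev: Pr(|S − 1469·58.4| ≥ 3665) ≤ Var(S)/3665² = 283517/13432225 = 0.0211.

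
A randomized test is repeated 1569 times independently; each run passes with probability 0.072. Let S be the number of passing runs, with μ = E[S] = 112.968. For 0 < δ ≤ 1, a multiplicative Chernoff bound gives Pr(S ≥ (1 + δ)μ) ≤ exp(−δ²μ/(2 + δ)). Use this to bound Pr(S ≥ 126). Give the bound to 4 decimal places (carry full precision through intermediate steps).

Write 126 = (1 + δ)μ, so δ = 126/112.968 − 1 = 0.1153601…
Then the exponent is δ²μ/(2 + δ) = (126 − μ)² / (μ·(2 + δ)) = 0.710694.
Bound = exp(−0.710694) = 0.49130.

0.4913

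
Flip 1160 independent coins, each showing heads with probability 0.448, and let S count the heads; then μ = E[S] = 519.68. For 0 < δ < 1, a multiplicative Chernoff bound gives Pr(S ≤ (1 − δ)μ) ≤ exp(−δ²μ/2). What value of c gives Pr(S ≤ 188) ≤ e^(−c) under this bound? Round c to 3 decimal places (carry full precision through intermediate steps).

105.846

Write 188 = (1 − δ)μ, so δ = 1 − 188/519.68 = 0.6382389…
Then the exponent is δ²μ/2 = (μ − 188)²/(2μ) = 105.845542.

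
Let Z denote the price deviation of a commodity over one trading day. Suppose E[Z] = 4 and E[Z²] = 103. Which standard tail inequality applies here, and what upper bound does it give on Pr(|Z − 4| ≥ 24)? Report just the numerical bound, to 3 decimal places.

0.151

The first two moments determine the variance, so Chebyshev's inequality is the sharpest standard bound available.
Var(Z) = E[Z²] − (E[Z])² = 103 − 16 = 87.
Chebyshev's inequality: Pr(|Z − μ| ≥ t) ≤ Var(Z)/t² = 87/576 = 0.1510.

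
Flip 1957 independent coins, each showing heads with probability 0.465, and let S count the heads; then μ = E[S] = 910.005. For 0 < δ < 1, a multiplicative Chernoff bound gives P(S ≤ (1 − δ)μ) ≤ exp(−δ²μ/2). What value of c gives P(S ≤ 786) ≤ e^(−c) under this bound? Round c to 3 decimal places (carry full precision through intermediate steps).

Write 786 = (1 − δ)μ, so δ = 1 − 786/910.005 = 0.1362685…
Then the exponent is δ²μ/2 = (μ − 786)²/(2μ) = 8.448987.

8.449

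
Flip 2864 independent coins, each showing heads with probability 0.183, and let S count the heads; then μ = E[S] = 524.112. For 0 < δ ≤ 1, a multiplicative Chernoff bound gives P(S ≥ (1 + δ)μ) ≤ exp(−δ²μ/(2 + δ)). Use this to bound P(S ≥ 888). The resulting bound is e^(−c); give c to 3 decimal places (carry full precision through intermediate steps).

Write 888 = (1 + δ)μ, so δ = 888/524.112 − 1 = 0.6942943…
Then the exponent is δ²μ/(2 + δ) = (888 − μ)² / (μ·(2 + δ)) = 93.770520.

93.771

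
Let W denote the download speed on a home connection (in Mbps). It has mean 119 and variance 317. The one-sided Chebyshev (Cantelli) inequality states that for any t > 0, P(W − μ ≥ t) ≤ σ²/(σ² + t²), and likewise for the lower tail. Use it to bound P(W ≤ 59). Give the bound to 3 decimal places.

Here σ² = 317 and t = 60, so σ² + t² = 3917.
Cantelli's bound: 317/3917 = 0.0809.

0.081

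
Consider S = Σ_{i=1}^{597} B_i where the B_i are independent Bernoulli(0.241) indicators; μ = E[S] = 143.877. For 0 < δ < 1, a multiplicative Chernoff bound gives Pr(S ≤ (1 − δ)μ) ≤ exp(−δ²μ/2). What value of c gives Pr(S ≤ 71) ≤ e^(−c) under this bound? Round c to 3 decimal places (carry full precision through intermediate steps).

18.457

Write 71 = (1 − δ)μ, so δ = 1 − 71/143.877 = 0.5065229…
Then the exponent is δ²μ/2 = (μ − 71)²/(2μ) = 18.456936.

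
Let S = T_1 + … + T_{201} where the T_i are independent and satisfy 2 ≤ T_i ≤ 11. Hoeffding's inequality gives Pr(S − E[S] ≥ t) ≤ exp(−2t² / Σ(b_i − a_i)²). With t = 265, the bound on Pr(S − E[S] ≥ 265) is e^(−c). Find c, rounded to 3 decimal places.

Σ(b_i − a_i)² = 201·(9)² = 16281.
c = 2t²/16281 = 2·265²/16281 = 8.6266.

8.627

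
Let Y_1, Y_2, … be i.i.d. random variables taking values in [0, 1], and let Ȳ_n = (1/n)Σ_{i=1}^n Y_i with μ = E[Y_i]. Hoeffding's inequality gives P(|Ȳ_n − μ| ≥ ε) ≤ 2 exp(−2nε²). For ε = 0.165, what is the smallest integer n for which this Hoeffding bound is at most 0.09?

57

Require 2·exp(−2nε²) ≤ 0.09, i.e. 2nε² ≥ ln(2/0.09) = 3.101093.
So n ≥ 3.101093 / (2·0.165²) = 56.953.
The smallest integer n is 57.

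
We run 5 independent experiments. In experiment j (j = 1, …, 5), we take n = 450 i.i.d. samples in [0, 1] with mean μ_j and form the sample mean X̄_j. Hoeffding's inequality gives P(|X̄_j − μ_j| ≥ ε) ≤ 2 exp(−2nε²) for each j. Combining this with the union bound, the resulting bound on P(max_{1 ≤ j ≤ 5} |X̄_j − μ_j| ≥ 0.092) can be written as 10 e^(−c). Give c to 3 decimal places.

Union bound over the 5 events: P(max_{1 ≤ j ≤ 5} |X̄_j − μ_j| ≥ 0.092) ≤ 5·2·exp(−2nε²) = 10 exp(−2·450·0.092²).
So c = 2·450·0.092² = 7.6176.

7.618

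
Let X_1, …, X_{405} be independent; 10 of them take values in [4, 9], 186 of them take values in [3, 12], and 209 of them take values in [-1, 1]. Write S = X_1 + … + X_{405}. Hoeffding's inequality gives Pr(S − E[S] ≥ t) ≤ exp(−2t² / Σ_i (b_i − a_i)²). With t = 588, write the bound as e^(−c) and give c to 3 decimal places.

42.811

Σ(b_i − a_i)² = 10·5² + 186·9² + 209·2² = 16152.
c = 2t² / 16152 = 2·588² / 16152 = 42.8113.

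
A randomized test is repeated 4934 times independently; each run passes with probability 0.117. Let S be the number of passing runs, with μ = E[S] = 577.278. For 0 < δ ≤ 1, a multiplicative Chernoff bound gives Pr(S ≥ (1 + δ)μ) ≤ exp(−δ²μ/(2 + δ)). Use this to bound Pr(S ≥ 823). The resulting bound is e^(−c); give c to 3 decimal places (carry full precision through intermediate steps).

Write 823 = (1 + δ)μ, so δ = 823/577.278 − 1 = 0.4256563…
Then the exponent is δ²μ/(2 + δ) = (823 − μ)² / (μ·(2 + δ)) = 43.119510.

43.120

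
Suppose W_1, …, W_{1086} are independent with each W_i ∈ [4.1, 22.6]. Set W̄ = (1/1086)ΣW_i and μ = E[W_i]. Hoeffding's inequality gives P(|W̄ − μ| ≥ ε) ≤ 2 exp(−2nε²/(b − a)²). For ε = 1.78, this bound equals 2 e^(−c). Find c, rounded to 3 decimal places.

20.107

c = 2nε²/(b − a)² = 2·1086·1.78² / 18.5² = 20.1074.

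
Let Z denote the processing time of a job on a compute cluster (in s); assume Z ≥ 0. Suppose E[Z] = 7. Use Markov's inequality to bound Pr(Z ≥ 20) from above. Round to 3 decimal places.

Markov's inequality: for a non-negative random variable, Pr(Z ≥ a) ≤ E[Z]/a.
Here E[Z] = 7 and a = 20, so the bound is 7/20 = 0.3500.

0.350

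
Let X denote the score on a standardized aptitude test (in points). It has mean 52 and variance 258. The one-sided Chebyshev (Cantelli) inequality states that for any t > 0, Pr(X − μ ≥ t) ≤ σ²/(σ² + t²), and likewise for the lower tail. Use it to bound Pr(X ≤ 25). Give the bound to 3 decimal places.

Here σ² = 258 and t = 27, so σ² + t² = 987.
Cantelli's bound: 258/987 = 0.2614.

0.261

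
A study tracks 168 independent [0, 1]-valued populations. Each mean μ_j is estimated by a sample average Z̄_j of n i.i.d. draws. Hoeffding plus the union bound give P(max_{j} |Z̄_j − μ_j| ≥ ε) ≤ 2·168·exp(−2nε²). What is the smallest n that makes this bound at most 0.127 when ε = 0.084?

Need 2·168·exp(−2nε²) ≤ 0.127, i.e. exp(−2nε²) ≤ 0.127/336.
So 2nε² ≥ ln(336/0.127) = 7.880679.
Hence n ≥ 7.880679/(2·0.084²) = 558.438.
The smallest integer n is 559.

559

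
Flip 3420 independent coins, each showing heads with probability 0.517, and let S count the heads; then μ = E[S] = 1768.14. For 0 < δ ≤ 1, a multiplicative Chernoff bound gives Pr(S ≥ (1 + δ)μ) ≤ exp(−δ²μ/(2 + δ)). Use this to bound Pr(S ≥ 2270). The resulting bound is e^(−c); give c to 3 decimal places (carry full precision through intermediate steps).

62.371

Write 2270 = (1 + δ)μ, so δ = 2270/1768.14 − 1 = 0.283835…
Then the exponent is δ²μ/(2 + δ) = (2270 − μ)² / (μ·(2 + δ)) = 62.371156.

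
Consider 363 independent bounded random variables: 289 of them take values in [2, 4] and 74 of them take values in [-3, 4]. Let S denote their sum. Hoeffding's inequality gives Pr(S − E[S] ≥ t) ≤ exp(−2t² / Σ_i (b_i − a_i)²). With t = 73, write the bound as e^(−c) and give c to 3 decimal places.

Σ(b_i − a_i)² = 289·2² + 74·7² = 4782.
c = 2t² / 4782 = 2·73² / 4782 = 2.2288.

2.229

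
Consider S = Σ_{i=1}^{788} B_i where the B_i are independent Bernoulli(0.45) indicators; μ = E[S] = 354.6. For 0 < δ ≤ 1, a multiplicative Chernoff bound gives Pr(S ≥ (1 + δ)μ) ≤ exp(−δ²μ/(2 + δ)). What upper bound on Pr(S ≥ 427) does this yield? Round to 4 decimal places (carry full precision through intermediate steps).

0.0012

Write 427 = (1 + δ)μ, so δ = 427/354.6 − 1 = 0.2041737…
Then the exponent is δ²μ/(2 + δ) = (427 − μ)² / (μ·(2 + δ)) = 6.706448.
Bound = exp(−6.706448) = 0.00122.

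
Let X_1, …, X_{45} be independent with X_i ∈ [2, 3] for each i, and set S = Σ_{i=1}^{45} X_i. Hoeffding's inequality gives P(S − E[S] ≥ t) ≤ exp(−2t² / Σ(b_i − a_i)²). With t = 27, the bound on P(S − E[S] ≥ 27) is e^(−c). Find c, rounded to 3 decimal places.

Σ(b_i − a_i)² = 45·(1)² = 45.
c = 2t²/45 = 2·27²/45 = 32.4000.

32.400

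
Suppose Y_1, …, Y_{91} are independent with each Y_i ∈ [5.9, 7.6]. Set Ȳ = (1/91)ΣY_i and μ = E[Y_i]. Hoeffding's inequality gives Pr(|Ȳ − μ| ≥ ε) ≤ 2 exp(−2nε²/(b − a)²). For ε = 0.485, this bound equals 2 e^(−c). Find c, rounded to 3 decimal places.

c = 2nε²/(b − a)² = 2·91·0.485² / 1.7² = 14.8135.

14.813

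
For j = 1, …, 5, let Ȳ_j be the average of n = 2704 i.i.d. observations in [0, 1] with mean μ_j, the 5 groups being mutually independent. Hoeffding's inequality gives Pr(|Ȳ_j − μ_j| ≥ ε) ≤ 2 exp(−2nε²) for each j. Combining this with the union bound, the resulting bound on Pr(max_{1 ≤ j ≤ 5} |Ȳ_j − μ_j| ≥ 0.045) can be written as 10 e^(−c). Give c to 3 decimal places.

Union bound over the 5 events: Pr(max_{1 ≤ j ≤ 5} |Ȳ_j − μ_j| ≥ 0.045) ≤ 5·2·exp(−2nε²) = 10 exp(−2·2704·0.045²).
So c = 2·2704·0.045² = 10.9512.

10.951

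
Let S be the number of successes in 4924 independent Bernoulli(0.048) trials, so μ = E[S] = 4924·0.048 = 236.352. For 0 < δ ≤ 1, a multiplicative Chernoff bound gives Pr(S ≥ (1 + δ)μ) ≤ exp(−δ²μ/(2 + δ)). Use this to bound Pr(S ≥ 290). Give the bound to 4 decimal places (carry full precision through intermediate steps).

0.0042

Write 290 = (1 + δ)μ, so δ = 290/236.352 − 1 = 0.2269835…
Then the exponent is δ²μ/(2 + δ) = (290 − μ)² / (μ·(2 + δ)) = 5.468029.
Bound = exp(−5.468029) = 0.00422.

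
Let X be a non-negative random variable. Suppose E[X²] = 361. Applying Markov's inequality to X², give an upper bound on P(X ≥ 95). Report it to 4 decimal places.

Since X ≥ 0, the event {X ≥ 95} is the same as {X² ≥ 9025}.
Markov's inequality applied to X² gives P(X² ≥ 9025) ≤ E[X²]/9025 = 361/9025 = 0.0400.

0.0400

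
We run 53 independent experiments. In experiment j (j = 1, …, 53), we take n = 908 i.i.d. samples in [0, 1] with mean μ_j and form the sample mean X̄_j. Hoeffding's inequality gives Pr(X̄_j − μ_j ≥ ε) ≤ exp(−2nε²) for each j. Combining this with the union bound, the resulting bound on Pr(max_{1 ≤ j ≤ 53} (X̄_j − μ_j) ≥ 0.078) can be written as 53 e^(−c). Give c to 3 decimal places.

Union bound over the 53 events: Pr(max_{1 ≤ j ≤ 53} (X̄_j − μ_j) ≥ 0.078) ≤ 53·exp(−2nε²) = 53 exp(−2·908·0.078²).
So c = 2·908·0.078² = 11.0485.

11.049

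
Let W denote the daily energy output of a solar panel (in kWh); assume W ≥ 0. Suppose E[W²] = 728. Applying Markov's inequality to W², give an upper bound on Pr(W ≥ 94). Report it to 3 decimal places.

0.082

Since W ≥ 0, the event {W ≥ 94} is the same as {W² ≥ 8836}.
Markov's inequality applied to W² gives Pr(W² ≥ 8836) ≤ E[W²]/8836 = 728/8836 = 0.0824.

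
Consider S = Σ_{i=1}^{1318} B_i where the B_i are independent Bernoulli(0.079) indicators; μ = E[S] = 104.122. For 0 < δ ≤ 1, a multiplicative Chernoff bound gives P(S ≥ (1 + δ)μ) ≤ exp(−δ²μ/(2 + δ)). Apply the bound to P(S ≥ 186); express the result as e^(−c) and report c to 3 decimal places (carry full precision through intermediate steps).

Write 186 = (1 + δ)μ, so δ = 186/104.122 − 1 = 0.786366…
Then the exponent is δ²μ/(2 + δ) = (186 − μ)² / (μ·(2 + δ)) = 23.107544.

23.108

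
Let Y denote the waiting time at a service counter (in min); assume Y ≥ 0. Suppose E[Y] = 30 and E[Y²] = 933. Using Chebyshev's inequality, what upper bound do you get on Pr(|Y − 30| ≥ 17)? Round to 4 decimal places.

0.1142

Var(Y) = E[Y²] − (E[Y])² = 933 − 900 = 33.
Chebyshev's inequality: Pr(|Y − μ| ≥ t) ≤ Var(Y)/t² = 33/289 = 0.1142.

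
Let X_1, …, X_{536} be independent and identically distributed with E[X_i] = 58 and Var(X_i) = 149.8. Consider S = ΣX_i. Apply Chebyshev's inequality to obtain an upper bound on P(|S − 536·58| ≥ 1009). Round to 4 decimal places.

0.0789

Var(S) = n·Var(X_i) = 536·149.8 = 80292.8.
Chebyshev: P(|S − 536·58| ≥ 1009) ≤ Var(S)/1009² = 80292.8/1018081 = 0.0789.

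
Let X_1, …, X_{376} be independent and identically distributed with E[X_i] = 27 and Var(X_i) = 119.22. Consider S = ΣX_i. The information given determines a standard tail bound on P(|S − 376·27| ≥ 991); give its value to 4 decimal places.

With mean and variance of each term known, Chebyshev's inequality bounds the deviation of the sum (or sample mean).
Var(S) = n·Var(X_i) = 376·119.22 = 44826.72.
Chebyshev: P(|S − 376·27| ≥ 991) ≤ Var(S)/991² = 44826.72/982081 = 0.0456.

0.0456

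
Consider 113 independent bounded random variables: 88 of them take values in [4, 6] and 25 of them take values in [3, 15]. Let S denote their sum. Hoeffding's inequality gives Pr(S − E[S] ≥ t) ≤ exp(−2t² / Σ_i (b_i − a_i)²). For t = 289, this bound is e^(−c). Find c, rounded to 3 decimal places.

Σ(b_i − a_i)² = 88·2² + 25·12² = 3952.
c = 2t² / 3952 = 2·289² / 3952 = 42.2677.

42.268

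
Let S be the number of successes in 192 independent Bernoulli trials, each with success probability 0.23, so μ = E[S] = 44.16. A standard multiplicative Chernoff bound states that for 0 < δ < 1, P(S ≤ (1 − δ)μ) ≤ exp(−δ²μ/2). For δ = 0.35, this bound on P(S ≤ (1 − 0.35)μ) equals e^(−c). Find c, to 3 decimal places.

c = δ²μ/2 = 0.35²·44.16/2 = 2.7048.

2.705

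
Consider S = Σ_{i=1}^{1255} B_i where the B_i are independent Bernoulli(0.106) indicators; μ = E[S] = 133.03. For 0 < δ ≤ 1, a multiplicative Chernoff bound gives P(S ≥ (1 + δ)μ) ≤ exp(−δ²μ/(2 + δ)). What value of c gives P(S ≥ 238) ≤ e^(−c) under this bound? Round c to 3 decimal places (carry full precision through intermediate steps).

Write 238 = (1 + δ)μ, so δ = 238/133.03 − 1 = 0.7890701…
Then the exponent is δ²μ/(2 + δ) = (238 − μ)² / (μ·(2 + δ)) = 29.697601.

29.698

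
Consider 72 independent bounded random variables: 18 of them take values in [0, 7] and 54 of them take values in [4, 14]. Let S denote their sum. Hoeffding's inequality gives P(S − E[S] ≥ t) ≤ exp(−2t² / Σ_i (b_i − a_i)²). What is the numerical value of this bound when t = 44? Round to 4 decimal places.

Σ(b_i − a_i)² = 18·7² + 54·10² = 6282.
Exponent = 2·44² / 6282 = 0.61636.
Bound = exp(−0.61636) = 0.53990.

0.5399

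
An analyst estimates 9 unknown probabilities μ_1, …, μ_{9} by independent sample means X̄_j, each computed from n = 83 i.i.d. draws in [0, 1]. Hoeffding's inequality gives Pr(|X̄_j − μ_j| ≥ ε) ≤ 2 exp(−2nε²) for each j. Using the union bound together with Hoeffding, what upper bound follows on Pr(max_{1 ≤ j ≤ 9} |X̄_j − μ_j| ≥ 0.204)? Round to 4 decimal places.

0.0180

Per-experiment Hoeffding bound: 2·exp(−2·83·0.204²) = 2·exp(−6.90826) = 0.001999.
Union bound over 9 events: 9·0.001999 = 0.01799.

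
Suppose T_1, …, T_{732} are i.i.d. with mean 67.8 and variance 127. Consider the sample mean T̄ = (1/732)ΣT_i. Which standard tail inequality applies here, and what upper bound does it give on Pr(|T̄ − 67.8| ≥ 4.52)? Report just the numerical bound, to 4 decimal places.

0.0085

With mean and variance of each term known, Chebyshev's inequality bounds the deviation of the sum (or sample mean).
Var(T̄) = Var(T_i)/n = 127/732 = 0.1735.
Chebyshev: Pr(|T̄ − 67.8| ≥ 4.52) ≤ Var(T̄)/(4.52)² = 127/(732·4.52²) = 0.0085.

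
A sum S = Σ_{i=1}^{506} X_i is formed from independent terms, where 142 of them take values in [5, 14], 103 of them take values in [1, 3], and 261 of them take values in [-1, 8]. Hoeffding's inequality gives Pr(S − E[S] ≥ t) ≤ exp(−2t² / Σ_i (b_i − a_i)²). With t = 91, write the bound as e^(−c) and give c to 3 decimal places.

0.501

Σ(b_i − a_i)² = 142·9² + 103·2² + 261·9² = 33055.
c = 2t² / 33055 = 2·91² / 33055 = 0.5010.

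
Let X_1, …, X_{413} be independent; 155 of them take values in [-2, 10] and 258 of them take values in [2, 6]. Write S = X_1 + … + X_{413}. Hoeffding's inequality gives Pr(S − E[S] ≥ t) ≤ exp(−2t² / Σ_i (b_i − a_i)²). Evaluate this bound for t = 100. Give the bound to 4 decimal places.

0.4694

Σ(b_i − a_i)² = 155·12² + 258·4² = 26448.
Exponent = 2·100² / 26448 = 0.75620.
Bound = exp(−0.75620) = 0.46945.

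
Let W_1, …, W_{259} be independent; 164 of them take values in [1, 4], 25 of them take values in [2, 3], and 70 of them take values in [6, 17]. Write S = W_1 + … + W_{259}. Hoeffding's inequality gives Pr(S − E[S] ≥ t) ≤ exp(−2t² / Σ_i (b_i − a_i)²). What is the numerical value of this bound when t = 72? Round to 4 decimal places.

0.3535

Σ(b_i − a_i)² = 164·3² + 25·1² + 70·11² = 9971.
Exponent = 2·72² / 9971 = 1.03982.
Bound = exp(−1.03982) = 0.35352.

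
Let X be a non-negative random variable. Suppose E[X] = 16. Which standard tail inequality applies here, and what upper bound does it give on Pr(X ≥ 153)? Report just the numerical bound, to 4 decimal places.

Only the mean of a non-negative variable is known, so Markov's inequality is the applicable tail bound.
Markov's inequality: for a non-negative random variable, Pr(X ≥ a) ≤ E[X]/a.
Here E[X] = 16 and a = 153, so the bound is 16/153 = 0.1046.

0.1046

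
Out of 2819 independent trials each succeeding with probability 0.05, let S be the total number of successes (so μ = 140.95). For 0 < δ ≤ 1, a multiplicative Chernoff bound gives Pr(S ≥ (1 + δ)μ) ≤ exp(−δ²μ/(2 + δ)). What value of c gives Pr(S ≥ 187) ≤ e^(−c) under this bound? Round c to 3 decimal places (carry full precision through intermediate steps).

Write 187 = (1 + δ)μ, so δ = 187/140.95 − 1 = 0.3267116…
Then the exponent is δ²μ/(2 + δ) = (187 − μ)² / (μ·(2 + δ)) = 6.466237.

6.466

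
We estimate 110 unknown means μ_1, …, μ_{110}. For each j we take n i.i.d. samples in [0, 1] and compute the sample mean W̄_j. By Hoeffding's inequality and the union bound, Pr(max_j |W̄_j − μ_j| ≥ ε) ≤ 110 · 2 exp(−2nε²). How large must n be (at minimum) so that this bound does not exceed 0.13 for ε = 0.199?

94

Need 2·110·exp(−2nε²) ≤ 0.13, i.e. exp(−2nε²) ≤ 0.13/220.
So 2nε² ≥ ln(220/0.13) = 7.433848.
Hence n ≥ 7.433848/(2·0.199²) = 93.859.
The smallest integer n is 94.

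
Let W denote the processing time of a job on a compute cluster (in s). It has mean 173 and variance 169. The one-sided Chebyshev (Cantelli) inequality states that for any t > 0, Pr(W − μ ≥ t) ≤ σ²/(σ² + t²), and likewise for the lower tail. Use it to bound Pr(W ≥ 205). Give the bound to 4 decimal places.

Here σ² = 169 and t = 32, so σ² + t² = 1193.
Cantelli's bound: 169/1193 = 0.1417.

0.1417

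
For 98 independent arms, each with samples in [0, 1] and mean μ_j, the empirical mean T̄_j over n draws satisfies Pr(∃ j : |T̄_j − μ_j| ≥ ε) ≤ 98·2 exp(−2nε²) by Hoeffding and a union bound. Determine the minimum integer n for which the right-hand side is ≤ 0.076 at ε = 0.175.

Need 2·98·exp(−2nε²) ≤ 0.076, i.e. exp(−2nε²) ≤ 0.076/196.
So 2nε² ≥ ln(196/0.076) = 7.855137.
Hence n ≥ 7.855137/(2·0.175²) = 128.247.
The smallest integer n is 129.

129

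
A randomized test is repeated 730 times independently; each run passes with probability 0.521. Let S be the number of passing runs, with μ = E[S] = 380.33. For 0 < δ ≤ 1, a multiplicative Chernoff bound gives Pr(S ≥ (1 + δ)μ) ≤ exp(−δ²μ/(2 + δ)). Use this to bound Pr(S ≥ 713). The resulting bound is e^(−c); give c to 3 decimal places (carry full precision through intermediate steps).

Write 713 = (1 + δ)μ, so δ = 713/380.33 − 1 = 0.8746878…
Then the exponent is δ²μ/(2 + δ) = (713 − μ)² / (μ·(2 + δ)) = 101.222256.

101.222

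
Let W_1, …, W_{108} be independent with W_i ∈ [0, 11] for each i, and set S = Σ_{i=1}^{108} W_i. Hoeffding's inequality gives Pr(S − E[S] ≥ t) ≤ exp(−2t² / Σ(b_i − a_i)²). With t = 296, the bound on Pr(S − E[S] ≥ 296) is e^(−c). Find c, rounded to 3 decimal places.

Σ(b_i − a_i)² = 108·(11)² = 13068.
c = 2t²/13068 = 2·296²/13068 = 13.4092.

13.409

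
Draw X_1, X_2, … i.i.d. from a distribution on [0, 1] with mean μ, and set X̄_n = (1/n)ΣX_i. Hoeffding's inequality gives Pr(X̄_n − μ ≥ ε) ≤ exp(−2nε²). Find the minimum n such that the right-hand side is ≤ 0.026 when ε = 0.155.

76

Require exp(−2nε²) ≤ 0.026, i.e. 2nε² ≥ ln(1/0.026) = 3.649659.
So n ≥ 3.649659 / (2·0.155²) = 75.955.
The smallest integer n is 76.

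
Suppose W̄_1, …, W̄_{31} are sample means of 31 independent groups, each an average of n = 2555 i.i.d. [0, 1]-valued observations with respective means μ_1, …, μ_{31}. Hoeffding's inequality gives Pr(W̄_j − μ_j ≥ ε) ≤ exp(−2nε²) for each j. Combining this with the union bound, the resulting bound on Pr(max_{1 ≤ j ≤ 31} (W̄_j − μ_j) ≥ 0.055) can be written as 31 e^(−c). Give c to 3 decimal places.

15.458

Union bound over the 31 events: Pr(max_{1 ≤ j ≤ 31} (W̄_j − μ_j) ≥ 0.055) ≤ 31·exp(−2nε²) = 31 exp(−2·2555·0.055²).
So c = 2·2555·0.055² = 15.4578.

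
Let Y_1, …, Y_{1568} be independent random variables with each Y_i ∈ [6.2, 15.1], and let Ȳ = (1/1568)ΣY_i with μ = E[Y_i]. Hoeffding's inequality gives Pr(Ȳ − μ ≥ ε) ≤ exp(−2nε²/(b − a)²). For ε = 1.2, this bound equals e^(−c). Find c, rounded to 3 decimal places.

c = 2nε²/(b − a)² = 2·1568·1.2² / 8.9² = 57.0110.

57.011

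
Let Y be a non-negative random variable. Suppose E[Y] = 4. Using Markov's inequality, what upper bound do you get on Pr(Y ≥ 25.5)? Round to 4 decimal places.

Markov's inequality: for a non-negative random variable, Pr(Y ≥ a) ≤ E[Y]/a.
Here E[Y] = 4 and a = 25.5, so the bound is 4/25.5 = 0.1569.

0.1569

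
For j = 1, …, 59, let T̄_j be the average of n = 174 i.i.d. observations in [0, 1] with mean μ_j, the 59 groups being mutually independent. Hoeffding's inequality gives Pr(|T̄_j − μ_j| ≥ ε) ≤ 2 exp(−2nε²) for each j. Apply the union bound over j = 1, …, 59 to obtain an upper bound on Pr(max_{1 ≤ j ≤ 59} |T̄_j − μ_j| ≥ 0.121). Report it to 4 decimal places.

0.7230

Per-experiment Hoeffding bound: 2·exp(−2·174·0.121²) = 2·exp(−5.09507) = 0.012254.
Union bound over 59 events: 59·0.012254 = 0.72297.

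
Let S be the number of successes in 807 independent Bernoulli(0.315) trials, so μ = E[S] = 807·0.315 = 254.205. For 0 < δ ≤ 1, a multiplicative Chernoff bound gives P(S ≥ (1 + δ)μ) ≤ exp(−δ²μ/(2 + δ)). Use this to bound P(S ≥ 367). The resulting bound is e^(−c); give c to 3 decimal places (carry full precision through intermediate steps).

Write 367 = (1 + δ)μ, so δ = 367/254.205 − 1 = 0.4437167…
Then the exponent is δ²μ/(2 + δ) = (367 − μ)² / (μ·(2 + δ)) = 20.480698.

20.481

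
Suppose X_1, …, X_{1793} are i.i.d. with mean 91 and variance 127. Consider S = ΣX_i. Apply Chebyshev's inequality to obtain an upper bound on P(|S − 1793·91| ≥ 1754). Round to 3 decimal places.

Var(S) = n·Var(X_i) = 1793·127 = 227711.
Chebyshev: P(|S − 1793·91| ≥ 1754) ≤ Var(S)/1754² = 227711/3076516 = 0.0740.

0.074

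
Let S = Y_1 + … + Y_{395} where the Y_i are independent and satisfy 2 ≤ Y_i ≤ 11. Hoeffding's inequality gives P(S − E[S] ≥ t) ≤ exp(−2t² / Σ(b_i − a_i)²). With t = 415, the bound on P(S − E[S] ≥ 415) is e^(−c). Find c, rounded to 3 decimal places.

Σ(b_i − a_i)² = 395·(9)² = 31995.
c = 2t²/31995 = 2·415²/31995 = 10.7657.

10.766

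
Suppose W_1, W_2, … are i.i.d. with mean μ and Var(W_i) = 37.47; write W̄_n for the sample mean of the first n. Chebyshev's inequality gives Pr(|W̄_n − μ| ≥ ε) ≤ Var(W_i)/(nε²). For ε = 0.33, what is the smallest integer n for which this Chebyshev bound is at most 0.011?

31280

Require 37.47/(n·0.33²) ≤ 0.011, i.e. n ≥ 37.47/(0.011·0.33²) = 31279.740.
The smallest integer n is 31280.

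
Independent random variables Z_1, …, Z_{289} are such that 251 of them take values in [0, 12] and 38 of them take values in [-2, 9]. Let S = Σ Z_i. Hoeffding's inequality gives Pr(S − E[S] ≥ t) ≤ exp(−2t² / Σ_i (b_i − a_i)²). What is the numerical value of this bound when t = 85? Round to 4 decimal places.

0.7014

Σ(b_i − a_i)² = 251·12² + 38·11² = 40742.
Exponent = 2·85² / 40742 = 0.35467.
Bound = exp(−0.35467) = 0.70140.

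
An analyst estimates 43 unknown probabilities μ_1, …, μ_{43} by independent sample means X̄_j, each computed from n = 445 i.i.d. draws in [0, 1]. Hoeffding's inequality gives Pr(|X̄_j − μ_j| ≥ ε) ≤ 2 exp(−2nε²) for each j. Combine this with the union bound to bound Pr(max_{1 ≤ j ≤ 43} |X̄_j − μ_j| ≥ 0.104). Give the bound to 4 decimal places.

Per-experiment Hoeffding bound: 2·exp(−2·445·0.104²) = 2·exp(−9.62624) = 0.00013195.
Union bound over 43 events: 43·0.00013195 = 0.00567.

0.0057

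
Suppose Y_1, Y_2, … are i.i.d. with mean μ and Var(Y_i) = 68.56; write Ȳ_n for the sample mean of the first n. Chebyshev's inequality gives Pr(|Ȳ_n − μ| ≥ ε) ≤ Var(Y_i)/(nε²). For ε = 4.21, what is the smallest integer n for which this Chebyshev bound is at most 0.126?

31

Require 68.56/(n·4.21²) ≤ 0.126, i.e. n ≥ 68.56/(0.126·4.21²) = 30.700.
The smallest integer n is 31.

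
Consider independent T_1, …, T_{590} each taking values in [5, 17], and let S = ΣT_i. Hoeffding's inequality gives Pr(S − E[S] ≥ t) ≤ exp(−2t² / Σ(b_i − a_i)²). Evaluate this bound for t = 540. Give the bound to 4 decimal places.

Σ(b_i − a_i)² = 590·(12)² = 84960.
Exponent = 2·540²/84960 = 6.8644.
Bound = exp(−6.8644) = 0.00104.

0.0010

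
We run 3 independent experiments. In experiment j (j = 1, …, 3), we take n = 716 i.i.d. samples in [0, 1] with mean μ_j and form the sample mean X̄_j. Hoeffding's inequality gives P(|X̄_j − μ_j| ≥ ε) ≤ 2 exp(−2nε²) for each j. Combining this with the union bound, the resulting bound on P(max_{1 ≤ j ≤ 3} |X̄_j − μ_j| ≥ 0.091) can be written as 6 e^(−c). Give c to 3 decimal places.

Union bound over the 3 events: P(max_{1 ≤ j ≤ 3} |X̄_j − μ_j| ≥ 0.091) ≤ 3·2·exp(−2nε²) = 6 exp(−2·716·0.091²).
So c = 2·716·0.091² = 11.8584.

11.858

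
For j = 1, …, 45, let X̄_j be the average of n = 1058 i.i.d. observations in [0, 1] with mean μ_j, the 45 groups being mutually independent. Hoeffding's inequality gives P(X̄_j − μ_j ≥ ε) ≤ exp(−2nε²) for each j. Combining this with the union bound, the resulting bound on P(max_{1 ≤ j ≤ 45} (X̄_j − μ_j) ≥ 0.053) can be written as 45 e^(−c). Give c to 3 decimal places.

Union bound over the 45 events: P(max_{1 ≤ j ≤ 45} (X̄_j − μ_j) ≥ 0.053) ≤ 45·exp(−2nε²) = 45 exp(−2·1058·0.053²).
So c = 2·1058·0.053² = 5.9438.

5.944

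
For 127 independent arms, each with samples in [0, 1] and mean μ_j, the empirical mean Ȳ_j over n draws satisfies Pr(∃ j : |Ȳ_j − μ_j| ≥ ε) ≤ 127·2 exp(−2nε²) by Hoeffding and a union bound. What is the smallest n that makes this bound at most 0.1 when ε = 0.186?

Need 2·127·exp(−2nε²) ≤ 0.1, i.e. exp(−2nε²) ≤ 0.1/254.
So 2nε² ≥ ln(254/0.1) = 7.839919.
Hence n ≥ 7.839919/(2·0.186²) = 113.307.
The smallest integer n is 114.

114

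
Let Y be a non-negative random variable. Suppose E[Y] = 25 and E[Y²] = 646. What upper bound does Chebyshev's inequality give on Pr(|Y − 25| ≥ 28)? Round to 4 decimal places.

Var(Y) = E[Y²] − (E[Y])² = 646 − 625 = 21.
Chebyshev's inequality: Pr(|Y − μ| ≥ t) ≤ Var(Y)/t² = 21/784 = 0.0268.

0.0268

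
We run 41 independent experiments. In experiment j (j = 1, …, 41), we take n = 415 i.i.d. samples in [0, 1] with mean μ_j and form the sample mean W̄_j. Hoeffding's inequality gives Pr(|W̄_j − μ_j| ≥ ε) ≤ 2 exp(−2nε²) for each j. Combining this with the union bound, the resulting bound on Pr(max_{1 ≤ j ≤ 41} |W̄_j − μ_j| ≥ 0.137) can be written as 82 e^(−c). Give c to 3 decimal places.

Union bound over the 41 events: Pr(max_{1 ≤ j ≤ 41} |W̄_j − μ_j| ≥ 0.137) ≤ 41·2·exp(−2nε²) = 82 exp(−2·415·0.137²).
So c = 2·415·0.137² = 15.5783.

15.578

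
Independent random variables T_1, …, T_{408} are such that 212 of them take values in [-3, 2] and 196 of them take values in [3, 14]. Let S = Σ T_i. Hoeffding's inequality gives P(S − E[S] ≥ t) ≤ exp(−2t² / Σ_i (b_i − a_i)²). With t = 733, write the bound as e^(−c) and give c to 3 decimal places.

Σ(b_i − a_i)² = 212·5² + 196·11² = 29016.
c = 2t² / 29016 = 2·733² / 29016 = 37.0340.

37.034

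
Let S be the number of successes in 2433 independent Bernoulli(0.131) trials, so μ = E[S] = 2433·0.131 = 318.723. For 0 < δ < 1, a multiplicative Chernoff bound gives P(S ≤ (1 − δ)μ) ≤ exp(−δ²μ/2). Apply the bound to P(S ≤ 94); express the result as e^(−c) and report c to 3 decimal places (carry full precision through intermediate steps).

Write 94 = (1 − δ)μ, so δ = 1 − 94/318.723 = 0.7050731…
Then the exponent is δ²μ/2 = (μ − 94)²/(2μ) = 79.223066.

79.223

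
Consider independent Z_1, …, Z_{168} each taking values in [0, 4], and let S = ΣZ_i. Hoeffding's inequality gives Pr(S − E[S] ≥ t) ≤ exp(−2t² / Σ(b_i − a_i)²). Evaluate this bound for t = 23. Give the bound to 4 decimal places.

0.6746

Σ(b_i − a_i)² = 168·(4)² = 2688.
Exponent = 2·23²/2688 = 0.3936.
Bound = exp(−0.3936) = 0.67462.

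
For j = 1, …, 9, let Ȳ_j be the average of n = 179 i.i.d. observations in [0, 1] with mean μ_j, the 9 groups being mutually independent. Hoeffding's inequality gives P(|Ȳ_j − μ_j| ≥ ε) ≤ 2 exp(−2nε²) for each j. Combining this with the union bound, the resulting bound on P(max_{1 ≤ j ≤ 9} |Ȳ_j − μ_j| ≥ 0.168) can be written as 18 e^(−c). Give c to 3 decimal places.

Union bound over the 9 events: P(max_{1 ≤ j ≤ 9} |Ȳ_j − μ_j| ≥ 0.168) ≤ 9·2·exp(−2nε²) = 18 exp(−2·179·0.168²).
So c = 2·179·0.168² = 10.1042.

10.104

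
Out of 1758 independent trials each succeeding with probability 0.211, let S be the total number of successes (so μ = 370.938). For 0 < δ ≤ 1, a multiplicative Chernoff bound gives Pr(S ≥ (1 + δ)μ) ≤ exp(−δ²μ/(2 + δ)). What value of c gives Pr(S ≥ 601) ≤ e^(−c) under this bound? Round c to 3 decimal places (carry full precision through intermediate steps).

Write 601 = (1 + δ)μ, so δ = 601/370.938 − 1 = 0.6202169…
Then the exponent is δ²μ/(2 + δ) = (601 − μ)² / (μ·(2 + δ)) = 54.456687.

54.457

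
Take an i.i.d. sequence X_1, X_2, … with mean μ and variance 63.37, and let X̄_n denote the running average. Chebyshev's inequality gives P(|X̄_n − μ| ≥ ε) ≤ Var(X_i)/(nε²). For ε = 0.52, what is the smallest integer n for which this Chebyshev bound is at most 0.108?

2170

Require 63.37/(n·0.52²) ≤ 0.108, i.e. n ≥ 63.37/(0.108·0.52²) = 2169.968.
The smallest integer n is 2170.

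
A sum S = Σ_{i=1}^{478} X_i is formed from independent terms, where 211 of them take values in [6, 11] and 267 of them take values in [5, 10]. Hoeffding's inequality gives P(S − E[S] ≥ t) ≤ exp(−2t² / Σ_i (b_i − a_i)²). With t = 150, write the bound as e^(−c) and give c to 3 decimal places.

3.766

Σ(b_i − a_i)² = 211·5² + 267·5² = 11950.
c = 2t² / 11950 = 2·150² / 11950 = 3.7657.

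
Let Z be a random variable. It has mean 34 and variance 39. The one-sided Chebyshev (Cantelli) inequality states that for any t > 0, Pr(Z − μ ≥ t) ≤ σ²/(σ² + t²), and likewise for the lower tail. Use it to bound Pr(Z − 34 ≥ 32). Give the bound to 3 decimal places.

Here σ² = 39 and t = 32, so σ² + t² = 1063.
Cantelli's bound: 39/1063 = 0.0367.

0.037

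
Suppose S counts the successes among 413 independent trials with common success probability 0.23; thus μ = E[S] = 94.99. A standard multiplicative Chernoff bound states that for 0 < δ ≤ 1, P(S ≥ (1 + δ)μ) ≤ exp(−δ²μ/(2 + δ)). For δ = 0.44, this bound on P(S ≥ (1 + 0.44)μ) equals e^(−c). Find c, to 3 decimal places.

7.537

c = δ²μ/(2 + δ) = 0.44²·94.99/(2 + 0.44) = 7.5369.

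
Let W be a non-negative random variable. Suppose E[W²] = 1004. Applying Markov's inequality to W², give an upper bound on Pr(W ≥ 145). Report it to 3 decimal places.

0.048

Since W ≥ 0, the event {W ≥ 145} is the same as {W² ≥ 21025}.
Markov's inequality applied to W² gives Pr(W² ≥ 21025) ≤ E[W²]/21025 = 1004/21025 = 0.0478.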